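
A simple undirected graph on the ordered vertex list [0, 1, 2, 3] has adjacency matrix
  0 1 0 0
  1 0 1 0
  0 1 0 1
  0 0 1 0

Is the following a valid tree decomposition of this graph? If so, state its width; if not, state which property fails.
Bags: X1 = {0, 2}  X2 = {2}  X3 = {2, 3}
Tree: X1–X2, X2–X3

No — vertex 1 appears in no bag.

A tree decomposition must satisfy three properties: every vertex lies in some bag; for every edge, both endpoints lie together in some bag; and for every vertex, the bags containing it form a connected subtree. Here vertex 1 appears in no bag, so the decomposition is invalid.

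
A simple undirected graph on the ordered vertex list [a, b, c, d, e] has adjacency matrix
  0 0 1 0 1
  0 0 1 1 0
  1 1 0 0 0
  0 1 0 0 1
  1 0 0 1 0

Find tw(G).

A width-2 tree decomposition is:
Bags: B1 = {b, d, e}  B2 = {b, c, e}  B3 = {a, c, e}
Tree: B1–B2, B2–B3
Each bag holds 3 vertices, so the decomposition has width 2, which upper-bounds the treewidth. For the lower bound, G contains the cycle e–d–b–c–a–e, so G is not a forest; only forests have treewidth ≤ 1, hence tw(G) ≥ 2. Therefore the treewidth is 2.

2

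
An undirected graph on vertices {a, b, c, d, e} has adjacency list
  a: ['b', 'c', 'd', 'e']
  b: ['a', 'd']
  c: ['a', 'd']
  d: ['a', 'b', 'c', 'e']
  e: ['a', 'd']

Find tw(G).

A width-2 tree decomposition is:
Bags: B1 = {a, d, e}  B2 = {a, b, d}  B3 = {a, c, d}
Tree: B1–B2, B2–B3
Every bag has size at most 3, so the width is 3 − 1 = 2 and tw(G) ≤ 2. On the other hand G contains the 3-clique {a, d, e}. A clique must lie in a single bag of any decomposition, so no decomposition can have width below 2. Combining the bounds, tw(G) = 2.

2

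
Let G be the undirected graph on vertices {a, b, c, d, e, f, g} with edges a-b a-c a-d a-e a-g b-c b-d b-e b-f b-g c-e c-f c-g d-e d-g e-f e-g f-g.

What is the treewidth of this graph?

A width-4 tree decomposition is:
Bags: B1 = {a, b, c, e, g}  B2 = {a, b, d, e, g}  B3 = {b, c, e, f, g}
Tree: B1–B2, B1–B3
The largest bag has 5 vertices, giving width 4; this decomposition certifies tw(G) ≤ 4. Conversely, {a, b, d, e, g} is a clique of size 5, and the vertices of any clique must share a bag in every tree decomposition; so some bag has ≥ 5 vertices and tw(G) ≥ 4. The upper and lower bounds meet at 4, so that is the treewidth.

4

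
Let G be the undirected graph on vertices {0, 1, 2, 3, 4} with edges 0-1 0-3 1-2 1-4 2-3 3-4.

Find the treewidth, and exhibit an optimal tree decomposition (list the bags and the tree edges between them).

The largest bag has 3 vertices, giving width 2; this decomposition certifies tw(G) ≤ 2. Since 1–0–3–2–1 is a cycle in G, G is not acyclic. Forests are exactly the graphs of treewidth ≤ 1, so tw(G) ≥ 2. Hence tw(G) = 2 exactly.

Treewidth 2.
Bags: B1 = {0, 1, 3}  B2 = {1, 2, 3}  B3 = {1, 3, 4}
Tree: B1–B2, B2–B3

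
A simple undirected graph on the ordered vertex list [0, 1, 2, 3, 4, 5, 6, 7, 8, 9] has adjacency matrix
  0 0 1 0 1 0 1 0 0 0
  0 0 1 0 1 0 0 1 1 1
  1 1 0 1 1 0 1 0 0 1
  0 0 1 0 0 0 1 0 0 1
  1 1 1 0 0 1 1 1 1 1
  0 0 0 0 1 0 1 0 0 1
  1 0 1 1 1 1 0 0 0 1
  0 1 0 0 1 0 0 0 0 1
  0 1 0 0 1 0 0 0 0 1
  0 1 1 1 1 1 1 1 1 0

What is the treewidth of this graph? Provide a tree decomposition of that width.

Every bag has size at most 4, so the width is 4 − 1 = 3 and tw(G) ≤ 3. On the other hand G contains the 4-clique {2, 3, 6, 9}. A clique must lie in a single bag of any decomposition, so no decomposition can have width below 3. Therefore the treewidth is 3.

Treewidth 3.
Bags: B1 = {1, 2, 4, 9}  B2 = {1, 4, 7, 9}  B3 = {2, 4, 6, 9}  B4 = {4, 5, 6, 9}  B5 = {2, 3, 6, 9}  B6 = {0, 2, 4, 6}  B7 = {1, 4, 8, 9}
Tree: B1–B2, B1–B3, B3–B4, B3–B5, B3–B6, B2–B7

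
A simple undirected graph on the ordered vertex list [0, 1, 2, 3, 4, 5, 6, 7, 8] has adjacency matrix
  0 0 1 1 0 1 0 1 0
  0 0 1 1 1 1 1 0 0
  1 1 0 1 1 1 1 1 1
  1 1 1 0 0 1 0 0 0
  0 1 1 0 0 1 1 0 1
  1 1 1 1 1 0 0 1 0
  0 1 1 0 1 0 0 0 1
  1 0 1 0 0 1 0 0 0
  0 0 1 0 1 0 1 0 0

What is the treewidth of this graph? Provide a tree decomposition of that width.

Each bag holds 4 vertices, so the decomposition has width 3, which upper-bounds the treewidth. On the other hand G contains the 4-clique {2, 4, 6, 8}. A clique must lie in a single bag of any decomposition, so no decomposition can have width below 3. Combining the bounds, tw(G) = 3.

Treewidth 3.
Bags: B1 = {1, 2, 3, 5}  B2 = {1, 2, 4, 5}  B3 = {1, 2, 4, 6}  B4 = {0, 2, 3, 5}  B5 = {2, 4, 6, 8}  B6 = {0, 2, 5, 7}
Tree: B1–B2, B2–B3, B1–B4, B3–B5, B4–B6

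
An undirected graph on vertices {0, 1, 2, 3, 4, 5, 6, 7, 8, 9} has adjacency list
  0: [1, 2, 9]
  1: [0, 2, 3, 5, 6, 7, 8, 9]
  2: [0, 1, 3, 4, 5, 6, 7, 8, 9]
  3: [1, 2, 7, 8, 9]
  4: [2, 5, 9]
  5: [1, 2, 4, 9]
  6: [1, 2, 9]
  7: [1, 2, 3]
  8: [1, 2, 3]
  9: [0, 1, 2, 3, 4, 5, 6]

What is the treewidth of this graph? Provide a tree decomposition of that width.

Each bag holds 4 vertices, so the decomposition has width 3, which upper-bounds the treewidth. On the other hand G contains the 4-clique {1, 2, 3, 8}. A clique must lie in a single bag of any decomposition, so no decomposition can have width below 3. The upper and lower bounds meet at 3, so that is the treewidth.

Treewidth 3.
One such decomposition:
Bags: B1 = {0, 1, 2, 9}  B2 = {1, 2, 6, 9}  B3 = {1, 2, 3, 9}  B4 = {1, 2, 5, 9}  B5 = {2, 4, 5, 9}  B6 = {1, 2, 3, 7}  B7 = {1, 2, 3, 8}
Tree: B1–B2, B1–B3, B1–B4, B4–B5, B3–B6, B3–B7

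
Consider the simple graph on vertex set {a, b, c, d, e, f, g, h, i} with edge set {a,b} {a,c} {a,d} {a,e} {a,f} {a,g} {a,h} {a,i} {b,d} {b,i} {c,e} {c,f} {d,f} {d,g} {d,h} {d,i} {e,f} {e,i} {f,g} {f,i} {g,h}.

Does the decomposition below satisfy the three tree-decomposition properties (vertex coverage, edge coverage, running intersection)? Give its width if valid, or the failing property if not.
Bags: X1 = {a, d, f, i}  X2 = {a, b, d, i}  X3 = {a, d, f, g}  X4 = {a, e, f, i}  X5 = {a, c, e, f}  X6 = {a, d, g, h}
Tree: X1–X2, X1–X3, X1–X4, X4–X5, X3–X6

Yes; width 3.

Vertex coverage: the bags together contain {a, b, c, d, e, f, g, h, i}, the full vertex set. Edge coverage: each edge of G has both endpoints in at least one bag. Running intersection: for every vertex, the bags containing it form a connected subtree. All three properties hold, so this is a valid tree decomposition of width max|bag| − 1 = 3, and hence tw(G) ≤ 3.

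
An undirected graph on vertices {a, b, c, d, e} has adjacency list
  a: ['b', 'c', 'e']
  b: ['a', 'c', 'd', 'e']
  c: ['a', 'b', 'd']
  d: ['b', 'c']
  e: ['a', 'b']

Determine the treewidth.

A width-2 tree decomposition is:
Bags: B1 = {a, b, c}  B2 = {a, b, e}  B3 = {b, c, d}
Tree: B1–B2, B1–B3
Every bag has size at most 3, so the width is 3 − 1 = 2 and tw(G) ≤ 2. On the other hand G contains the 3-clique {a, b, e}. A clique must lie in a single bag of any decomposition, so no decomposition can have width below 2. Hence tw(G) = 2 exactly.

2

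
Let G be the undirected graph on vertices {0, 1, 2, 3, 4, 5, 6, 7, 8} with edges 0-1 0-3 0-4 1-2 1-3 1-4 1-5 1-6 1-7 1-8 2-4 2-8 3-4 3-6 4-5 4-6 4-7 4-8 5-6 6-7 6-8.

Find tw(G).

3

A width-3 tree decomposition is:
Bags: B1 = {1, 3, 4, 6}  B2 = {1, 4, 6, 8}  B3 = {1, 4, 5, 6}  B4 = {1, 2, 4, 8}  B5 = {1, 4, 6, 7}  B6 = {0, 1, 3, 4}
Tree: B1–B2, B1–B3, B2–B4, B2–B5, B1–B6
Every bag has size at most 4, so the width is 4 − 1 = 3 and tw(G) ≤ 3. On the other hand G contains the 4-clique {0, 1, 3, 4}. A clique must lie in a single bag of any decomposition, so no decomposition can have width below 3. Hence tw(G) = 3 exactly.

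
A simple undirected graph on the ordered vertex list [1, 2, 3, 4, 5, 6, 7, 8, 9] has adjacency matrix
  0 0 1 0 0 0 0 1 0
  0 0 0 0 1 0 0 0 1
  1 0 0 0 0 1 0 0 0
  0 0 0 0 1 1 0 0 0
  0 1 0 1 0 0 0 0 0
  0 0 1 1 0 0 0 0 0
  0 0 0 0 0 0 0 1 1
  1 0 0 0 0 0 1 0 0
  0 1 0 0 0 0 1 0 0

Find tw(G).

2

A width-2 tree decomposition is:
Bags: B1 = {2, 4, 5}  B2 = {2, 4, 6}  B3 = {2, 3, 6}  B4 = {1, 2, 3}  B5 = {1, 2, 8}  B6 = {2, 7, 8}  B7 = {2, 7, 9}
Tree: B1–B2, B2–B3, B3–B4, B4–B5, B5–B6, B6–B7
Each bag holds 3 vertices, so the decomposition has width 2, which upper-bounds the treewidth. The edges 2–5–4–6–3–1–8–7–9–2 form a cycle, so G is not a tree and its treewidth is at least 2. Therefore the treewidth is 2.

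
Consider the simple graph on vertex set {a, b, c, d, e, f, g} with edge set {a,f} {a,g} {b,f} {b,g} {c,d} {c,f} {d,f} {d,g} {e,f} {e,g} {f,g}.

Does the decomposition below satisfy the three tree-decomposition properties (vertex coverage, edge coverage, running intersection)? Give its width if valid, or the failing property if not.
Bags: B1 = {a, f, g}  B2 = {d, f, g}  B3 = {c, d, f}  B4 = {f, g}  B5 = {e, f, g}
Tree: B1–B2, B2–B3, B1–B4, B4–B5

A tree decomposition must satisfy three properties: every vertex lies in some bag; for every edge, both endpoints lie together in some bag; and for every vertex, the bags containing it form a connected subtree. Here vertex b appears in no bag, so the decomposition is invalid.

No — vertex b appears in no bag.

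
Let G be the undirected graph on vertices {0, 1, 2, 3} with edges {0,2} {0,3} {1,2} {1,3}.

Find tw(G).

2

A width-2 tree decomposition is:
Bags: B1 = {1, 2, 3}  B2 = {0, 2, 3}
Tree: B1–B2
Each bag holds 3 vertices, so the decomposition has width 2, which upper-bounds the treewidth. Since 3–1–2–0–3 is a cycle in G, G is not acyclic. Forests are exactly the graphs of treewidth ≤ 1, so tw(G) ≥ 2. Combining the bounds, tw(G) = 2.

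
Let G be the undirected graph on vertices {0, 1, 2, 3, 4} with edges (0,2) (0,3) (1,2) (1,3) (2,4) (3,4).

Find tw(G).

2

A width-2 tree decomposition is:
Bags: B1 = {1, 2, 3}  B2 = {2, 3, 4}  B3 = {0, 2, 3}
Tree: B1–B2, B2–B3
Each bag holds 3 vertices, so the decomposition has width 2, which upper-bounds the treewidth. For the lower bound, G contains the cycle 3–1–2–4–3, so G is not a forest; only forests have treewidth ≤ 1, hence tw(G) ≥ 2. Combining the bounds, tw(G) = 2.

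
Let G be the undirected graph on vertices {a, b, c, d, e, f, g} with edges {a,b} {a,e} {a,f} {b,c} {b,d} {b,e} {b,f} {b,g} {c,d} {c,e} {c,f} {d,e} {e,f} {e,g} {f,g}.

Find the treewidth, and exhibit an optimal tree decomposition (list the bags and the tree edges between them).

Treewidth 3.
Bags: B1 = {b, c, d, e}  B2 = {b, c, e, f}  B3 = {a, b, e, f}  B4 = {b, e, f, g}
Tree: B1–B2, B2–B3, B3–B4

Every bag has size at most 4, so the width is 4 − 1 = 3 and tw(G) ≤ 3. Conversely, {b, c, d, e} is a clique of size 4, and the vertices of any clique must share a bag in every tree decomposition; so some bag has ≥ 4 vertices and tw(G) ≥ 3. Combining the bounds, tw(G) = 3.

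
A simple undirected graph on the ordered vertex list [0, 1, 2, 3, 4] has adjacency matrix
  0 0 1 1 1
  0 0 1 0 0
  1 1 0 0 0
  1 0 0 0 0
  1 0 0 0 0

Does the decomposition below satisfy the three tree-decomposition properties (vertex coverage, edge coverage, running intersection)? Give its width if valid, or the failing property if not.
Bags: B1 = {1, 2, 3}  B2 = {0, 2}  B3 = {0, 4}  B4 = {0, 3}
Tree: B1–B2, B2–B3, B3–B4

No — bags containing vertex 3 are not connected in the tree.

A tree decomposition must satisfy three properties: every vertex lies in some bag; for every edge, both endpoints lie together in some bag; and for every vertex, the bags containing it form a connected subtree. Here bags containing vertex 3 are not connected in the tree, so the decomposition is invalid.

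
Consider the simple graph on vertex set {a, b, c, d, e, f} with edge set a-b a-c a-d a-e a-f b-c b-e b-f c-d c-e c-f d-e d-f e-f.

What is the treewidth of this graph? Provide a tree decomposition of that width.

Treewidth 4.
One such decomposition:
Bags: B1 = {a, c, d, e, f}  B2 = {a, b, c, e, f}
Tree: B1–B2

Every bag has size at most 5, so the width is 5 − 1 = 4 and tw(G) ≤ 4. Conversely, {a, c, d, e, f} is a clique of size 5, and the vertices of any clique must share a bag in every tree decomposition; so some bag has ≥ 5 vertices and tw(G) ≥ 4. The upper and lower bounds meet at 4, so that is the treewidth.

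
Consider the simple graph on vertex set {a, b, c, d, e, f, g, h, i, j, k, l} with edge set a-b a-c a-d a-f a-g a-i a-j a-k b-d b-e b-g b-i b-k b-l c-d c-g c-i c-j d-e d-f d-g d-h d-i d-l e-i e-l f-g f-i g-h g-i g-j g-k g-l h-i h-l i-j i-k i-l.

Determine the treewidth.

A width-4 tree decomposition is:
Bags: B1 = {a, c, d, g, i}  B2 = {a, c, g, i, j}  B3 = {a, b, d, g, i}  B4 = {b, d, g, i, l}  B5 = {b, d, e, i, l}  B6 = {a, b, g, i, k}  B7 = {d, g, h, i, l}  B8 = {a, d, f, g, i}
Tree: B1–B2, B1–B3, B3–B4, B4–B5, B3–B6, B4–B7, B3–B8
Each bag holds 5 vertices, so the decomposition has width 4, which upper-bounds the treewidth. For the lower bound, the 5 vertices {d, g, h, i, l} are pairwise adjacent, and any tree decomposition puts a clique entirely inside one bag — forcing width ≥ 4. Combining the bounds, tw(G) = 4.

4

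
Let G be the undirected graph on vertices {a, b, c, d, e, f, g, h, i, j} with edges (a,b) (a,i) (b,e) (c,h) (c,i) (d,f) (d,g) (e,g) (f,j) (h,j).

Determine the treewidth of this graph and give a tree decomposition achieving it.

Treewidth 2.
One optimal decomposition is:
Bags: B1 = {a, c, i}  B2 = {a, c, h}  B3 = {a, h, j}  B4 = {a, f, j}  B5 = {a, d, f}  B6 = {a, d, g}  B7 = {a, e, g}  B8 = {a, b, e}
Tree: B1–B2, B2–B3, B3–B4, B4–B5, B5–B6, B6–B7, B7–B8

The largest bag has 3 vertices, giving width 2; this decomposition certifies tw(G) ≤ 2. For the lower bound, G contains the cycle a–i–c–h–j–f–d–g–e–b–a, so G is not a forest; only forests have treewidth ≤ 1, hence tw(G) ≥ 2. Combining the bounds, tw(G) = 2.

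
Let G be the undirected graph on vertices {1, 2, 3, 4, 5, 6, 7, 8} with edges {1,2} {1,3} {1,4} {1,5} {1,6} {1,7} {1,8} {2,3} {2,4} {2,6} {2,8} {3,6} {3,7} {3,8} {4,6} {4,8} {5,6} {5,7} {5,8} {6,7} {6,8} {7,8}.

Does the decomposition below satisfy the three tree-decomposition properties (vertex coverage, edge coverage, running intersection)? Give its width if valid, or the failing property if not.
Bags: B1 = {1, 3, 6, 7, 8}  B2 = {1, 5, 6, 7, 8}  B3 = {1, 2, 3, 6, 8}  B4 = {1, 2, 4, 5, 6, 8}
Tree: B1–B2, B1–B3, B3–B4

No — bags containing vertex 5 are not connected in the tree.

A tree decomposition must satisfy three properties: every vertex lies in some bag; for every edge, both endpoints lie together in some bag; and for every vertex, the bags containing it form a connected subtree. Here bags containing vertex 5 are not connected in the tree, so the decomposition is invalid.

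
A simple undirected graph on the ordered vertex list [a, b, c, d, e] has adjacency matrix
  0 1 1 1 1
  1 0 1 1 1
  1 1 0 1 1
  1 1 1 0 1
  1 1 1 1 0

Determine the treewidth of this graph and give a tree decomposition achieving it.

Treewidth 4.
One such decomposition:
Bags: B1 = {a, b, c, d, e}
Tree: (single bag)

With just one bag of size 5, the width is 5 − 1 = 4, so tw(G) ≤ 4. On the other hand G contains the 5-clique {a, b, c, d, e}. A clique must lie in a single bag of any decomposition, so no decomposition can have width below 4. Therefore the treewidth is 4.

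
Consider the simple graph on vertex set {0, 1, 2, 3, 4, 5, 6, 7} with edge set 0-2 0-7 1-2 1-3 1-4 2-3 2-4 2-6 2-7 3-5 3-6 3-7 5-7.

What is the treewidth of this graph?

A width-2 tree decomposition is:
Bags: B1 = {2, 3, 6}  B2 = {2, 3, 7}  B3 = {1, 2, 3}  B4 = {3, 5, 7}  B5 = {1, 2, 4}  B6 = {0, 2, 7}
Tree: B1–B2, B1–B3, B2–B4, B3–B5, B2–B6
Every bag has size at most 3, so the width is 3 − 1 = 2 and tw(G) ≤ 2. For the lower bound, the 3 vertices {0, 2, 7} are pairwise adjacent, and any tree decomposition puts a clique entirely inside one bag — forcing width ≥ 2. The upper and lower bounds meet at 2, so that is the treewidth.

2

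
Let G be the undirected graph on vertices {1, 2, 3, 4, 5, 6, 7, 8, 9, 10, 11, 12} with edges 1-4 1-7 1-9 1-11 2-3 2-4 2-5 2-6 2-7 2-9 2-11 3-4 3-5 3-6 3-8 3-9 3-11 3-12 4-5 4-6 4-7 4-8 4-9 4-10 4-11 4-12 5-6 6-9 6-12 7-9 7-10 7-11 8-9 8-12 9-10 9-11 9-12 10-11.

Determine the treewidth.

A width-4 tree decomposition is:
Bags: B1 = {2, 3, 4, 9, 11}  B2 = {2, 4, 7, 9, 11}  B3 = {2, 3, 4, 6, 9}  B4 = {2, 3, 4, 5, 6}  B5 = {4, 7, 9, 10, 11}  B6 = {3, 4, 6, 9, 12}  B7 = {3, 4, 8, 9, 12}  B8 = {1, 4, 7, 9, 11}
Tree: B1–B2, B1–B3, B3–B4, B2–B5, B3–B6, B6–B7, B5–B8
The largest bag has 5 vertices, giving width 4; this decomposition certifies tw(G) ≤ 4. Conversely, {1, 4, 7, 9, 11} is a clique of size 5, and the vertices of any clique must share a bag in every tree decomposition; so some bag has ≥ 5 vertices and tw(G) ≥ 4. Hence tw(G) = 4 exactly.

4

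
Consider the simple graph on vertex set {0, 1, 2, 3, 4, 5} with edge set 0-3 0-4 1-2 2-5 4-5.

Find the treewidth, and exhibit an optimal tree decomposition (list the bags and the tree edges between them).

Treewidth 1.
One such decomposition:
Bags: B1 = {1, 2}  B2 = {2, 5}  B3 = {4, 5}  B4 = {0, 4}  B5 = {0, 3}
Tree: B1–B2, B2–B3, B3–B4, B4–B5

Each bag holds 2 vertices, so the decomposition has width 1, which upper-bounds the treewidth. Since G has at least one edge (e.g. 1–2), it is not an edgeless graph, so tw(G) ≥ 1. Hence tw(G) = 1 exactly.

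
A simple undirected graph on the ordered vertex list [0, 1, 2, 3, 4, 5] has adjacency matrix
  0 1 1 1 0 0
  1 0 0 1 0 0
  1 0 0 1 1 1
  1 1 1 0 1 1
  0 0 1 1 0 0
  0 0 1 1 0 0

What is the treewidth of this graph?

A width-2 tree decomposition is:
Bags: B1 = {2, 3, 4}  B2 = {0, 2, 3}  B3 = {0, 1, 3}  B4 = {2, 3, 5}
Tree: B1–B2, B2–B3, B2–B4
Every bag has size at most 3, so the width is 3 − 1 = 2 and tw(G) ≤ 2. For the lower bound, the 3 vertices {0, 1, 3} are pairwise adjacent, and any tree decomposition puts a clique entirely inside one bag — forcing width ≥ 2. The upper and lower bounds meet at 2, so that is the treewidth.

2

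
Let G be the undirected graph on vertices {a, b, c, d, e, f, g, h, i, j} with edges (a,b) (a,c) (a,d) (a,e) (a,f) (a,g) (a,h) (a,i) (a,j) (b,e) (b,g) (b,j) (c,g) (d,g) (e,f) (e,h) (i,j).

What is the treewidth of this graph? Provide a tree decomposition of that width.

Treewidth 2.
Bags: B1 = {a, b, j}  B2 = {a, b, g}  B3 = {a, b, e}  B4 = {a, i, j}  B5 = {a, e, f}  B6 = {a, d, g}  B7 = {a, c, g}  B8 = {a, e, h}
Tree: B1–B2, B1–B3, B1–B4, B3–B5, B2–B6, B6–B7, B5–B8

Each bag holds 3 vertices, so the decomposition has width 2, which upper-bounds the treewidth. Conversely, {a, e, f} is a clique of size 3, and the vertices of any clique must share a bag in every tree decomposition; so some bag has ≥ 3 vertices and tw(G) ≥ 2. Therefore the treewidth is 2.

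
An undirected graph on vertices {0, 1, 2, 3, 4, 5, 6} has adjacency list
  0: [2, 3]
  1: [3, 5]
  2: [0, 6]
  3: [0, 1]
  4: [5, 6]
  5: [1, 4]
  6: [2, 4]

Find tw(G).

A width-2 tree decomposition is:
Bags: B1 = {4, 5, 6}  B2 = {1, 5, 6}  B3 = {1, 3, 6}  B4 = {0, 3, 6}  B5 = {0, 2, 6}
Tree: B1–B2, B2–B3, B3–B4, B4–B5
Each bag holds 3 vertices, so the decomposition has width 2, which upper-bounds the treewidth. For the lower bound, G contains the cycle 6–4–5–1–3–0–2–6, so G is not a forest; only forests have treewidth ≤ 1, hence tw(G) ≥ 2. Hence tw(G) = 2 exactly.

2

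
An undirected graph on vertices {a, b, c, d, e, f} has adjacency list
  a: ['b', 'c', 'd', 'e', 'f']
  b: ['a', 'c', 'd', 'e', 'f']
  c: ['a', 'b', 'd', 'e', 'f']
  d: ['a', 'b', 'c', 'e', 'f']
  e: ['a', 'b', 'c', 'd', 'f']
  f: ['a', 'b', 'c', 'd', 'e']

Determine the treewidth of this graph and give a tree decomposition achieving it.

Treewidth 5.
One optimal decomposition is:
Bags: B1 = {a, b, c, d, e, f}
Tree: (single bag)

A single bag containing all 6 vertices is trivially a valid decomposition of width 5. For the lower bound, the 6 vertices {a, b, c, d, e, f} are pairwise adjacent, and any tree decomposition puts a clique entirely inside one bag — forcing width ≥ 5. The upper and lower bounds meet at 5, so that is the treewidth.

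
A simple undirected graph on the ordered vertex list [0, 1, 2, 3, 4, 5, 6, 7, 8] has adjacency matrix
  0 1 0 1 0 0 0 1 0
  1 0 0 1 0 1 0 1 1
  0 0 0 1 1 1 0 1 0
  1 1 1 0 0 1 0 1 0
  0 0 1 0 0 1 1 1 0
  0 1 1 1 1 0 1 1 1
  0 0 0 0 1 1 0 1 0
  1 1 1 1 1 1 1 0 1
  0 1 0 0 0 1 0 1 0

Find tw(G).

A width-3 tree decomposition is:
Bags: B1 = {2, 4, 5, 7}  B2 = {2, 3, 5, 7}  B3 = {1, 3, 5, 7}  B4 = {0, 1, 3, 7}  B5 = {4, 5, 6, 7}  B6 = {1, 5, 7, 8}
Tree: B1–B2, B2–B3, B3–B4, B1–B5, B3–B6
Each bag holds 4 vertices, so the decomposition has width 3, which upper-bounds the treewidth. On the other hand G contains the 4-clique {0, 1, 3, 7}. A clique must lie in a single bag of any decomposition, so no decomposition can have width below 3. Combining the bounds, tw(G) = 3.

3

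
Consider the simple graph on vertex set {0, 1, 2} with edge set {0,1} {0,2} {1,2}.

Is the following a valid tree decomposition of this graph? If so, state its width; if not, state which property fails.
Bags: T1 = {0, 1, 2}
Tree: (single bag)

Vertex coverage: the bags together contain {0, 1, 2}, the full vertex set. Edge coverage: each edge of G has both endpoints in at least one bag. Running intersection: for every vertex, the bags containing it form a connected subtree. All three properties hold, so this is a valid tree decomposition of width max|bag| − 1 = 2, and hence tw(G) ≤ 2.

Yes; width 2.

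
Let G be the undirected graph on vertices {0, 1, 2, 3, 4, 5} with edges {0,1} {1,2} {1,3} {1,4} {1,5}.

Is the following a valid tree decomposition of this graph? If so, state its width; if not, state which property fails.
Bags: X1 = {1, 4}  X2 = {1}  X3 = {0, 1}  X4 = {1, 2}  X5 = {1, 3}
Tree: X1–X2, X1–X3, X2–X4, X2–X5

A tree decomposition must satisfy three properties: every vertex lies in some bag; for every edge, both endpoints lie together in some bag; and for every vertex, the bags containing it form a connected subtree. Here vertex 5 appears in no bag, so the decomposition is invalid.

No — vertex 5 appears in no bag.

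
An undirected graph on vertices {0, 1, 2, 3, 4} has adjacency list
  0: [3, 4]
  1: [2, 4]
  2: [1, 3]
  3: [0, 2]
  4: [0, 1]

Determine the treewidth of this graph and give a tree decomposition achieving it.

Treewidth 2.
One such decomposition:
Bags: B1 = {0, 2, 3}  B2 = {0, 1, 2}  B3 = {0, 1, 4}
Tree: B1–B2, B2–B3

Each bag holds 3 vertices, so the decomposition has width 2, which upper-bounds the treewidth. Since 0–3–2–1–4–0 is a cycle in G, G is not acyclic. Forests are exactly the graphs of treewidth ≤ 1, so tw(G) ≥ 2. Combining the bounds, tw(G) = 2.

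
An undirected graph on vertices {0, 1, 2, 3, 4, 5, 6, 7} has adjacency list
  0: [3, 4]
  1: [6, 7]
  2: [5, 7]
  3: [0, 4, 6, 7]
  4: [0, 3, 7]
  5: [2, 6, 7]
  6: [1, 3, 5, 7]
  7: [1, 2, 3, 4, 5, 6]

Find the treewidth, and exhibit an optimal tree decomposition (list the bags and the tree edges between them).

The largest bag has 3 vertices, giving width 2; this decomposition certifies tw(G) ≤ 2. Conversely, {0, 3, 4} is a clique of size 3, and the vertices of any clique must share a bag in every tree decomposition; so some bag has ≥ 3 vertices and tw(G) ≥ 2. The upper and lower bounds meet at 2, so that is the treewidth.

Treewidth 2.
One such decomposition:
Bags: B1 = {1, 6, 7}  B2 = {5, 6, 7}  B3 = {3, 6, 7}  B4 = {3, 4, 7}  B5 = {2, 5, 7}  B6 = {0, 3, 4}
Tree: B1–B2, B2–B3, B3–B4, B2–B5, B4–B6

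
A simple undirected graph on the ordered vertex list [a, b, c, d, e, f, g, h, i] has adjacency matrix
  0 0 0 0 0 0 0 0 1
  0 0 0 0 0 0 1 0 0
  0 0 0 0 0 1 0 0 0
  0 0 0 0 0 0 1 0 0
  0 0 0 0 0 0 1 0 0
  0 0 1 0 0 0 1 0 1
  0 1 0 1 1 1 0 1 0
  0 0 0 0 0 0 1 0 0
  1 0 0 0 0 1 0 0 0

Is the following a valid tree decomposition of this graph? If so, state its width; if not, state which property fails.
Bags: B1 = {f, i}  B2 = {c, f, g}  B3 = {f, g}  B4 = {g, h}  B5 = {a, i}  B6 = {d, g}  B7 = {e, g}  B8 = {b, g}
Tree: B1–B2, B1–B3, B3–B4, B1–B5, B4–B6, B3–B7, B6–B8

A tree decomposition must satisfy three properties: every vertex lies in some bag; for every edge, both endpoints lie together in some bag; and for every vertex, the bags containing it form a connected subtree. Here bags containing vertex g are not connected in the tree, so the decomposition is invalid.

No — bags containing vertex g are not connected in the tree.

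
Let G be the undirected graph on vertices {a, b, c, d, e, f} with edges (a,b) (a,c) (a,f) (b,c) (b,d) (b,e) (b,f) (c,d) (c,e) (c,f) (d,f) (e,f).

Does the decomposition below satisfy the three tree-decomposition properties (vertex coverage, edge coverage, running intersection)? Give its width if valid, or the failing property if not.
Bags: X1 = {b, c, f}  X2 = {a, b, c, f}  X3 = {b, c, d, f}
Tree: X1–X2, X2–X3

No — vertex e appears in no bag.

A tree decomposition must satisfy three properties: every vertex lies in some bag; for every edge, both endpoints lie together in some bag; and for every vertex, the bags containing it form a connected subtree. Here vertex e appears in no bag, so the decomposition is invalid.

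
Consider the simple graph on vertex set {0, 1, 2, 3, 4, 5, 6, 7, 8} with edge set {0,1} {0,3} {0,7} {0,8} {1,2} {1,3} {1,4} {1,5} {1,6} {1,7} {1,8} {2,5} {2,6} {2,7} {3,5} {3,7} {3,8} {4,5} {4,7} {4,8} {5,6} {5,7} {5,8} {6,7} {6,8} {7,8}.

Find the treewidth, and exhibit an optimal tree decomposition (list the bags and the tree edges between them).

Each bag holds 5 vertices, so the decomposition has width 4, which upper-bounds the treewidth. For the lower bound, the 5 vertices {0, 1, 3, 7, 8} are pairwise adjacent, and any tree decomposition puts a clique entirely inside one bag — forcing width ≥ 4. The upper and lower bounds meet at 4, so that is the treewidth.

Treewidth 4.
Bags: B1 = {1, 5, 6, 7, 8}  B2 = {1, 3, 5, 7, 8}  B3 = {1, 4, 5, 7, 8}  B4 = {0, 1, 3, 7, 8}  B5 = {1, 2, 5, 6, 7}
Tree: B1–B2, B1–B3, B2–B4, B1–B5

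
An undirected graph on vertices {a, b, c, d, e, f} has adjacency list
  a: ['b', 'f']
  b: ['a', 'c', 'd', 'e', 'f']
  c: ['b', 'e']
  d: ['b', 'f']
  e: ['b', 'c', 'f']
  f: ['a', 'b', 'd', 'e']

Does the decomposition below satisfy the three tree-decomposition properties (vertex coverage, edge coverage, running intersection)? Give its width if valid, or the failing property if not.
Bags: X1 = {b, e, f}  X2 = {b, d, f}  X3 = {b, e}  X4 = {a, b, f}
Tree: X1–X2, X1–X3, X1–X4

A tree decomposition must satisfy three properties: every vertex lies in some bag; for every edge, both endpoints lie together in some bag; and for every vertex, the bags containing it form a connected subtree. Here vertex c appears in no bag, so the decomposition is invalid.

No — vertex c appears in no bag.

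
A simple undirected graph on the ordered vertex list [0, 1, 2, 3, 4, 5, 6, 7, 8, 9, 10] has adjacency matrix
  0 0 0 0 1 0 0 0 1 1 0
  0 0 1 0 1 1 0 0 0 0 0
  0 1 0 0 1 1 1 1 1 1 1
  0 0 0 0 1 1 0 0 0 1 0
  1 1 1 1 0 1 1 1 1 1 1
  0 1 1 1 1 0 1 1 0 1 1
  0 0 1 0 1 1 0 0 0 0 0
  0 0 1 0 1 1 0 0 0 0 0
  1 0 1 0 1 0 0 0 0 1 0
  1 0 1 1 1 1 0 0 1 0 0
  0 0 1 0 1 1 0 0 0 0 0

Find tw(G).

3

A width-3 tree decomposition is:
Bags: B1 = {2, 4, 5, 6}  B2 = {2, 4, 5, 9}  B3 = {1, 2, 4, 5}  B4 = {2, 4, 5, 7}  B5 = {2, 4, 5, 10}  B6 = {2, 4, 8, 9}  B7 = {0, 4, 8, 9}  B8 = {3, 4, 5, 9}
Tree: B1–B2, B2–B3, B3–B4, B2–B5, B2–B6, B6–B7, B2–B8
Each bag holds 4 vertices, so the decomposition has width 3, which upper-bounds the treewidth. For the lower bound, the 4 vertices {0, 4, 8, 9} are pairwise adjacent, and any tree decomposition puts a clique entirely inside one bag — forcing width ≥ 3. Combining the bounds, tw(G) = 3.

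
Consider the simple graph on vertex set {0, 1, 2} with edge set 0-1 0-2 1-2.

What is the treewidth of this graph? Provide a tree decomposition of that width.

A single bag containing all 3 vertices is trivially a valid decomposition of width 2. Conversely, {0, 1, 2} is a clique of size 3, and the vertices of any clique must share a bag in every tree decomposition; so some bag has ≥ 3 vertices and tw(G) ≥ 2. Hence tw(G) = 2 exactly.

Treewidth 2.
One such decomposition:
Bags: B1 = {0, 1, 2}
Tree: (single bag)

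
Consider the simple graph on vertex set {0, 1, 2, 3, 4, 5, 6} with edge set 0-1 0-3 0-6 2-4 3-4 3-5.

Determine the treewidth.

A width-1 tree decomposition is:
Bags: B1 = {0, 6}  B2 = {0, 3}  B3 = {0, 1}  B4 = {3, 4}  B5 = {2, 4}  B6 = {3, 5}
Tree: B1–B2, B2–B3, B2–B4, B4–B5, B4–B6
The largest bag has 2 vertices, giving width 1; this decomposition certifies tw(G) ≤ 1. Since G has at least one edge (e.g. 0–6), it is not an edgeless graph, so tw(G) ≥ 1. Therefore the treewidth is 1.

1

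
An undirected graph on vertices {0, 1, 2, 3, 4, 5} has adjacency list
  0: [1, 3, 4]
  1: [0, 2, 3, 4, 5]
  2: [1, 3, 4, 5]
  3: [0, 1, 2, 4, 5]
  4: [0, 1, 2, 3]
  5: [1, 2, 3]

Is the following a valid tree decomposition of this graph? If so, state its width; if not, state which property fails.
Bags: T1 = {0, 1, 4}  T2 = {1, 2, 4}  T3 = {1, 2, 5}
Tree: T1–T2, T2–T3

A tree decomposition must satisfy three properties: every vertex lies in some bag; for every edge, both endpoints lie together in some bag; and for every vertex, the bags containing it form a connected subtree. Here vertex 3 appears in no bag, so the decomposition is invalid.

No — vertex 3 appears in no bag.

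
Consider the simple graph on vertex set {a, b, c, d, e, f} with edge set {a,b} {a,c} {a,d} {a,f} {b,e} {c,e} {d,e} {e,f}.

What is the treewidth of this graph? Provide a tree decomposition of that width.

Each bag holds 3 vertices, so the decomposition has width 2, which upper-bounds the treewidth. Since e–d–a–b–e is a cycle in G, G is not acyclic. Forests are exactly the graphs of treewidth ≤ 1, so tw(G) ≥ 2. The upper and lower bounds meet at 2, so that is the treewidth.

Treewidth 2.
Bags: B1 = {a, d, e}  B2 = {a, b, e}  B3 = {a, c, e}  B4 = {a, e, f}
Tree: B1–B2, B2–B3, B3–B4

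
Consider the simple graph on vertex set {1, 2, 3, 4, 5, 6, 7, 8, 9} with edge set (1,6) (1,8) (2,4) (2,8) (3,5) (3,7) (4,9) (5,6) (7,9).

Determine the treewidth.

A width-2 tree decomposition is:
Bags: B1 = {3, 5, 6}  B2 = {1, 3, 6}  B3 = {1, 3, 8}  B4 = {2, 3, 8}  B5 = {2, 3, 4}  B6 = {3, 4, 9}  B7 = {3, 7, 9}
Tree: B1–B2, B2–B3, B3–B4, B4–B5, B5–B6, B6–B7
Every bag has size at most 3, so the width is 3 − 1 = 2 and tw(G) ≤ 2. For the lower bound, G contains the cycle 3–5–6–1–8–2–4–9–7–3, so G is not a forest; only forests have treewidth ≤ 1, hence tw(G) ≥ 2. Therefore the treewidth is 2.

2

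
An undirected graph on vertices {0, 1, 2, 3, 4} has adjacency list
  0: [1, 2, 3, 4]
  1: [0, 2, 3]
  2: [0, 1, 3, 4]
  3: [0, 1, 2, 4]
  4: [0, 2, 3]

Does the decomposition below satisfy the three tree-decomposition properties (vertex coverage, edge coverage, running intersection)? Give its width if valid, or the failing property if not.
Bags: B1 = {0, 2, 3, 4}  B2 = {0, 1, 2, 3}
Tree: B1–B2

Vertex coverage: the bags together contain {0, 1, 2, 3, 4}, the full vertex set. Edge coverage: each edge of G has both endpoints in at least one bag. Running intersection: for every vertex, the bags containing it form a connected subtree. All three properties hold, so this is a valid tree decomposition of width max|bag| − 1 = 3, and hence tw(G) ≤ 3.

Yes; width 3.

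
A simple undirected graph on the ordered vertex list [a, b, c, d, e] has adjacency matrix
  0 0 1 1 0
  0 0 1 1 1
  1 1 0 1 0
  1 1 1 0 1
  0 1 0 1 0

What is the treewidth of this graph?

2

A width-2 tree decomposition is:
Bags: B1 = {b, c, d}  B2 = {a, c, d}  B3 = {b, d, e}
Tree: B1–B2, B1–B3
Each bag holds 3 vertices, so the decomposition has width 2, which upper-bounds the treewidth. Conversely, {b, d, e} is a clique of size 3, and the vertices of any clique must share a bag in every tree decomposition; so some bag has ≥ 3 vertices and tw(G) ≥ 2. The upper and lower bounds meet at 2, so that is the treewidth.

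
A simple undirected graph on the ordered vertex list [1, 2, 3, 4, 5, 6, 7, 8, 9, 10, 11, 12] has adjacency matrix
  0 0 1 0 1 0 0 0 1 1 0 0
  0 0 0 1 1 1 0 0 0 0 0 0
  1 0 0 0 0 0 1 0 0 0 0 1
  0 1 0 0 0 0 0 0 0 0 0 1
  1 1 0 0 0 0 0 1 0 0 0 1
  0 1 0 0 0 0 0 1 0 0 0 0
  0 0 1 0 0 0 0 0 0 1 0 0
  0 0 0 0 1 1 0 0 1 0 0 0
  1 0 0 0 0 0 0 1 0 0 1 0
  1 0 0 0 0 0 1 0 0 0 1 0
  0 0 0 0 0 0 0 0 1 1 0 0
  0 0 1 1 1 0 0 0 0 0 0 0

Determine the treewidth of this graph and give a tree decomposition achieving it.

Every bag has size at most 4, so the width is 4 − 1 = 3 and tw(G) ≤ 3. For the lower bound: the 4 vertex sets {7,10,11}, {3}, {1}, {5,8,9,12} are disjoint, each induces a connected subgraph, and every pair is joined by at least one edge of G. Contracting each set to a single vertex therefore yields K_{4} as a minor, and since treewidth is minor-monotone, tw(G) ≥ tw(K_{4}) = 3. The upper and lower bounds meet at 3, so that is the treewidth.

Treewidth 3.
One optimal decomposition is:
Bags: B1 = {3, 7, 10, 11}  B2 = {1, 3, 10, 11}  B3 = {1, 3, 9, 11}  B4 = {1, 3, 9, 12}  B5 = {1, 5, 9, 12}  B6 = {5, 8, 9, 12}  B7 = {4, 5, 8, 12}  B8 = {2, 4, 5, 8}  B9 = {2, 4, 6, 8}
Tree: B1–B2, B2–B3, B3–B4, B4–B5, B5–B6, B6–B7, B7–B8, B8–B9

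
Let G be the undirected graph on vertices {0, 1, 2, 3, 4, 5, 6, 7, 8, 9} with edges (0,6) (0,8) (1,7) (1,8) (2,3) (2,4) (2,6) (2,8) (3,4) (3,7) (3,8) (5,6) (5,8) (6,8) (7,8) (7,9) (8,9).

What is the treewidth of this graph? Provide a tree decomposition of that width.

Treewidth 2.
One such decomposition:
Bags: B1 = {2, 3, 4}  B2 = {2, 3, 8}  B3 = {2, 6, 8}  B4 = {3, 7, 8}  B5 = {0, 6, 8}  B6 = {1, 7, 8}  B7 = {7, 8, 9}  B8 = {5, 6, 8}
Tree: B1–B2, B2–B3, B2–B4, B3–B5, B4–B6, B4–B7, B5–B8

Each bag holds 3 vertices, so the decomposition has width 2, which upper-bounds the treewidth. On the other hand G contains the 3-clique {1, 7, 8}. A clique must lie in a single bag of any decomposition, so no decomposition can have width below 2. Combining the bounds, tw(G) = 2.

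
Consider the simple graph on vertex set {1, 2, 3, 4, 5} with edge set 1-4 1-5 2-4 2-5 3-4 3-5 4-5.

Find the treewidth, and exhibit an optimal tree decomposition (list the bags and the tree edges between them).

The largest bag has 3 vertices, giving width 2; this decomposition certifies tw(G) ≤ 2. For the lower bound, the 3 vertices {1, 4, 5} are pairwise adjacent, and any tree decomposition puts a clique entirely inside one bag — forcing width ≥ 2. Combining the bounds, tw(G) = 2.

Treewidth 2.
Bags: B1 = {3, 4, 5}  B2 = {1, 4, 5}  B3 = {2, 4, 5}
Tree: B1–B2, B2–B3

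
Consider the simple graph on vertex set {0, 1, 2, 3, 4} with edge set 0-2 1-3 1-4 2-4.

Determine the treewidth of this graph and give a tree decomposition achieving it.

The largest bag has 2 vertices, giving width 1; this decomposition certifies tw(G) ≤ 1. Any graph with an edge has treewidth ≥ 1, and G has the edge 2–0. The upper and lower bounds meet at 1, so that is the treewidth.

Treewidth 1.
One optimal decomposition is:
Bags: B1 = {0, 2}  B2 = {2, 4}  B3 = {1, 4}  B4 = {1, 3}
Tree: B1–B2, B2–B3, B3–B4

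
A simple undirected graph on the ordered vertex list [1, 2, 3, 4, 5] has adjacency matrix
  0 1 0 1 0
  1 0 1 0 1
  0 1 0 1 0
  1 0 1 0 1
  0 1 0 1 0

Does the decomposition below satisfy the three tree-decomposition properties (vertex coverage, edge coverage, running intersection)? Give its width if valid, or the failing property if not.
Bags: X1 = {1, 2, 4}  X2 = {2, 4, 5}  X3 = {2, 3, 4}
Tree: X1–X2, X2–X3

Vertex coverage: the bags together contain {1, 2, 3, 4, 5}, the full vertex set. Edge coverage: each edge of G has both endpoints in at least one bag. Running intersection: for every vertex, the bags containing it form a connected subtree. All three properties hold, so this is a valid tree decomposition of width max|bag| − 1 = 2, and hence tw(G) ≤ 2.

Yes; width 2.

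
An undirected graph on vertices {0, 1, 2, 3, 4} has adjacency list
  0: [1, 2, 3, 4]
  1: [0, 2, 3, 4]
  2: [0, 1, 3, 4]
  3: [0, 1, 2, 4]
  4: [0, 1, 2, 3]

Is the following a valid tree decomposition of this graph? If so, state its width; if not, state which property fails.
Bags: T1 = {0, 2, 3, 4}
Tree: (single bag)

No — vertex 1 appears in no bag.

A tree decomposition must satisfy three properties: every vertex lies in some bag; for every edge, both endpoints lie together in some bag; and for every vertex, the bags containing it form a connected subtree. Here vertex 1 appears in no bag, so the decomposition is invalid.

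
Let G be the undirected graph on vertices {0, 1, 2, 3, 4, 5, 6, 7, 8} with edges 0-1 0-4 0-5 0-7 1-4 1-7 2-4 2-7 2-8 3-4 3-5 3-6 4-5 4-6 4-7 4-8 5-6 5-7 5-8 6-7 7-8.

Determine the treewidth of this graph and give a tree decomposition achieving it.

Each bag holds 4 vertices, so the decomposition has width 3, which upper-bounds the treewidth. For the lower bound, the 4 vertices {3, 4, 5, 6} are pairwise adjacent, and any tree decomposition puts a clique entirely inside one bag — forcing width ≥ 3. The upper and lower bounds meet at 3, so that is the treewidth.

Treewidth 3.
One such decomposition:
Bags: B1 = {4, 5, 6, 7}  B2 = {4, 5, 7, 8}  B3 = {3, 4, 5, 6}  B4 = {0, 4, 5, 7}  B5 = {2, 4, 7, 8}  B6 = {0, 1, 4, 7}
Tree: B1–B2, B1–B3, B1–B4, B2–B5, B4–B6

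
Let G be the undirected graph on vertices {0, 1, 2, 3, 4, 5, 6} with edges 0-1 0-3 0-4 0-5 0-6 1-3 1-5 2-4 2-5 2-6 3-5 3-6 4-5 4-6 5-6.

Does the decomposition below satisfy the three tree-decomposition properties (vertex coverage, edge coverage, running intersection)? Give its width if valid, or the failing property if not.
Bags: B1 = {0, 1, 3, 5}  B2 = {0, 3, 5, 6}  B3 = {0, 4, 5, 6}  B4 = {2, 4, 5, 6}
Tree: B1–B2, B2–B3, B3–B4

Every vertex of G appears in some bag (union = {0, 1, 2, 3, 4, 5, 6}); every edge is covered by a bag; and for each vertex v the set of bags containing v is connected in the bag tree. The decomposition is therefore valid. The largest bag has 4 vertices, so the width is 3.

Yes; width 3.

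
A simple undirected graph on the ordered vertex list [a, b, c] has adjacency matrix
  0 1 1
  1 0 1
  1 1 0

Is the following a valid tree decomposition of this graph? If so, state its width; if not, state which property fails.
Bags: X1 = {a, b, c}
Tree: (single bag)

Vertex coverage: the bags together contain {a, b, c}, the full vertex set. Edge coverage: each edge of G has both endpoints in at least one bag. Running intersection: for every vertex, the bags containing it form a connected subtree. All three properties hold, so this is a valid tree decomposition of width max|bag| − 1 = 2, and hence tw(G) ≤ 2.

Yes; width 2.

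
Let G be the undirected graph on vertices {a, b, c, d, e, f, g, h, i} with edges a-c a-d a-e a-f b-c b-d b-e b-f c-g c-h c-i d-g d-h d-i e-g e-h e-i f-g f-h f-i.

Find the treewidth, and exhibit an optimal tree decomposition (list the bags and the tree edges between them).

Every bag has size at most 5, so the width is 5 − 1 = 4 and tw(G) ≤ 4. For the lower bound: the 5 vertex sets {b,e}, {d,h}, {c,i}, {f}, {a} are disjoint, each induces a connected subgraph, and every pair is joined by at least one edge of G. Contracting each set to a single vertex therefore yields K_{5} as a minor, and since treewidth is minor-monotone, tw(G) ≥ tw(K_{5}) = 4. The upper and lower bounds meet at 4, so that is the treewidth.

Treewidth 4.
One optimal decomposition is:
Bags: B1 = {b, c, d, e, f}  B2 = {c, d, e, f, h}  B3 = {c, d, e, f, i}  B4 = {a, c, d, e, f}  B5 = {c, d, e, f, g}
Tree: B1–B2, B2–B3, B3–B4, B4–B5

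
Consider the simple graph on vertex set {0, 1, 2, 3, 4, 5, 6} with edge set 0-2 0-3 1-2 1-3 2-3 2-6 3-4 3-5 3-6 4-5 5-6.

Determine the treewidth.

2

A width-2 tree decomposition is:
Bags: B1 = {2, 3, 6}  B2 = {3, 5, 6}  B3 = {1, 2, 3}  B4 = {3, 4, 5}  B5 = {0, 2, 3}
Tree: B1–B2, B1–B3, B2–B4, B3–B5
Every bag has size at most 3, so the width is 3 − 1 = 2 and tw(G) ≤ 2. On the other hand G contains the 3-clique {0, 2, 3}. A clique must lie in a single bag of any decomposition, so no decomposition can have width below 2. Therefore the treewidth is 2.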